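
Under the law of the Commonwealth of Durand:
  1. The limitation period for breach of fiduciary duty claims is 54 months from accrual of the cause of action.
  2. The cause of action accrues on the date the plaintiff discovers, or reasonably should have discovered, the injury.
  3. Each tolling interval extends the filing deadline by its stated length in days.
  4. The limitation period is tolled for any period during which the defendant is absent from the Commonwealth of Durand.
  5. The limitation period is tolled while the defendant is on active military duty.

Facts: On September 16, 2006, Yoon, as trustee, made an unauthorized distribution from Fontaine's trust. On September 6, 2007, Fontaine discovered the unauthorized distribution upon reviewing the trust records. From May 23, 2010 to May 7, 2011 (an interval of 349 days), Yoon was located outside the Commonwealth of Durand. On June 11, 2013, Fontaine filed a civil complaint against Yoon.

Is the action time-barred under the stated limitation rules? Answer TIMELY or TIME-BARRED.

TIME-BARRED

Under the discovery rule, the claim accrued on September 6, 2007, when Fontaine discovered the injury — not on the September 16, 2006 date of the underlying act.
The untolled deadline — 54 months after September 6, 2007 — is March 6, 2012.
The defendant's absence from the jurisdiction from May 23, 2010 to May 7, 2011 tolled the period for 349 days, extending the deadline to February 18, 2013.
Fontaine filed on June 11, 2013, after the February 18, 2013 deadline, so the action is time-barred.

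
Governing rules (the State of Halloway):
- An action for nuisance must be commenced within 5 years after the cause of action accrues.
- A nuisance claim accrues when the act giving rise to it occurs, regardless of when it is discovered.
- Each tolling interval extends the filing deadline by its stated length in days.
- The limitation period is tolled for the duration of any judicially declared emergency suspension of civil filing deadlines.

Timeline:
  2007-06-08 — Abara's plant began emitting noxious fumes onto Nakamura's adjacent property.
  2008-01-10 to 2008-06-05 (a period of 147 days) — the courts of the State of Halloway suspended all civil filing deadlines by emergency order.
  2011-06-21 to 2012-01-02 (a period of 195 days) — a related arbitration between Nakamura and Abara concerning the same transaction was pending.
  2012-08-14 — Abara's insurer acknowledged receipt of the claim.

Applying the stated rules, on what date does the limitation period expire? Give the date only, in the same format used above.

2012-11-02

The limitation period began to run on 2007-06-08.
The untolled deadline — 5 years after 2007-06-08 — is 2012-06-08.
The period was tolled for 147 days by the emergency suspension of filing deadlines (2008-01-10 to 2008-06-05), pushing the deadline to 2012-11-02.
The pending related arbitration from 2011-06-21 to 2012-01-02 does not toll the period, because no stated rule makes a pending arbitration a tolling event.
Nothing else in the chronology tolls or restarts the period.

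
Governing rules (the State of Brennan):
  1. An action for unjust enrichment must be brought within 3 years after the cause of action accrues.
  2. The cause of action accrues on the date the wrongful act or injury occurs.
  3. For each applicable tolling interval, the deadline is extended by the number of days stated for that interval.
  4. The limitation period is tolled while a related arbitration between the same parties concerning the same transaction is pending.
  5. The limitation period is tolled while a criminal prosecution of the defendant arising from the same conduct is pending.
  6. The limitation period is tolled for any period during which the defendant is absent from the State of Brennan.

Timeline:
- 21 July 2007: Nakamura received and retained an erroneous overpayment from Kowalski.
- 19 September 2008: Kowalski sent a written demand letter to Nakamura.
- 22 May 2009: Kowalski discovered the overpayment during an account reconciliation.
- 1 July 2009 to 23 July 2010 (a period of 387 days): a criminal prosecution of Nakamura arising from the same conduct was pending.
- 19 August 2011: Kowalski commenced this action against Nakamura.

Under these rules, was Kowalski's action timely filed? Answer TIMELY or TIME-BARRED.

TIME-BARRED

The claim accrued on 21 July 2007, when the wrongful act occurred; under the stated occurrence rule the 22 May 2009 discovery does not delay accrual.
3 years from 21 July 2007 is 21 July 2010.
Because the pending criminal prosecution ran from 1 July 2009 to 23 July 2010, the deadline is extended by 387 days to 12 August 2011.
The other events in the timeline have no effect on the limitation period under the stated rules.
Filing on 19 August 2011 missed the 12 August 2011 deadline — the action is time-barred.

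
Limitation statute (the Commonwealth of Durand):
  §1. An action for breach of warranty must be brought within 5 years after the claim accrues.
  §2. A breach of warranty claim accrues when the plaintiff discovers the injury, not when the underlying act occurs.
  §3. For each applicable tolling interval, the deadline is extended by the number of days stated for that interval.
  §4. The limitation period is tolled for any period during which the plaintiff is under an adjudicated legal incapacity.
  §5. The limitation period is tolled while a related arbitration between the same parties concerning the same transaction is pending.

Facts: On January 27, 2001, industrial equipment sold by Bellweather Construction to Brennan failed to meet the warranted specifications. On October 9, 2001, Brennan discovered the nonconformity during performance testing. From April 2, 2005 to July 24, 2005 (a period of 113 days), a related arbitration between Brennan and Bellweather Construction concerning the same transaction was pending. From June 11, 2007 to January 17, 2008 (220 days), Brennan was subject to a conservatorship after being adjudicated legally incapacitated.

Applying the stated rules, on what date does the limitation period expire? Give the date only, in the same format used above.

January 30, 2007

The claim did not accrue until Brennan discovered the injury on October 9, 2001; the January 27, 2001 act date does not start the clock under the stated rule.
The untolled deadline — 5 years after October 9, 2001 — is October 9, 2006.
The period was tolled for 113 days by the pending related arbitration (April 2, 2005 to July 24, 2005), pushing the deadline to January 30, 2007.
The plaintiff's legal incapacity from June 11, 2007 to January 17, 2008 began after the period had already run on January 30, 2007, so it has no tolling effect.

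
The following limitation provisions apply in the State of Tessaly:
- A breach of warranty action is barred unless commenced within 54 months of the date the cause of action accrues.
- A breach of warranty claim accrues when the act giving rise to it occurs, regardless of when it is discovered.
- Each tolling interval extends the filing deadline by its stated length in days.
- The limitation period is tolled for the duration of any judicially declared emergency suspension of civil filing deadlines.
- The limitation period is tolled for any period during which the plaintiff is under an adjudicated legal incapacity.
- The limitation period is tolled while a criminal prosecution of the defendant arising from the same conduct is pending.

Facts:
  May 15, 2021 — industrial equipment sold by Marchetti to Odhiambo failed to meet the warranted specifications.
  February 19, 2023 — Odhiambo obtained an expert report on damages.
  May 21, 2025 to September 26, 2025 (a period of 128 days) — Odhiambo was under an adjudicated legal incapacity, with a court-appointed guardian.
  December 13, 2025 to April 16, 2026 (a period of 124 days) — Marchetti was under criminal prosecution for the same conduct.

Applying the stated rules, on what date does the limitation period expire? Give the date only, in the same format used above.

The claim accrued on May 15, 2021, when the wrongful act occurred.
The untolled deadline — 54 months after May 15, 2021 — is November 15, 2025.
The plaintiff's legal incapacity from May 21, 2025 to September 26, 2025 tolled the period for 128 days, extending the deadline to March 23, 2026.
The period was tolled for 124 days by the pending criminal prosecution (December 13, 2025 to April 16, 2026), pushing the deadline to July 25, 2026.
None of the other events listed affects the running of the period under the stated rules.

July 25, 2026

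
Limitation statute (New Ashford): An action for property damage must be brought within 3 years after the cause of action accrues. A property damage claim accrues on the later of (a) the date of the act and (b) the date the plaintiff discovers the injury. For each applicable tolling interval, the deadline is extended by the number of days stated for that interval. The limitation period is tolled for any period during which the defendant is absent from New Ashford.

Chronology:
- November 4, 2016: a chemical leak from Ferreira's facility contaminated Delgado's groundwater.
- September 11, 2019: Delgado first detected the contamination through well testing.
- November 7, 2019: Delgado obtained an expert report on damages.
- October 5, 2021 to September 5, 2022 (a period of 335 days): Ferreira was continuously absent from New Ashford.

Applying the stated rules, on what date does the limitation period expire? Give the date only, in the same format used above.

The claim accrued on September 11, 2019 — the later of the November 4, 2016 act and the September 11, 2019 discovery.
The untolled deadline — 3 years after September 11, 2019 — is September 11, 2022.
The defendant's absence from the jurisdiction from October 5, 2021 to September 5, 2022 tolled the period for 335 days, extending the deadline to August 12, 2023.
The other events in the timeline have no effect on the limitation period under the stated rules.

August 12, 2023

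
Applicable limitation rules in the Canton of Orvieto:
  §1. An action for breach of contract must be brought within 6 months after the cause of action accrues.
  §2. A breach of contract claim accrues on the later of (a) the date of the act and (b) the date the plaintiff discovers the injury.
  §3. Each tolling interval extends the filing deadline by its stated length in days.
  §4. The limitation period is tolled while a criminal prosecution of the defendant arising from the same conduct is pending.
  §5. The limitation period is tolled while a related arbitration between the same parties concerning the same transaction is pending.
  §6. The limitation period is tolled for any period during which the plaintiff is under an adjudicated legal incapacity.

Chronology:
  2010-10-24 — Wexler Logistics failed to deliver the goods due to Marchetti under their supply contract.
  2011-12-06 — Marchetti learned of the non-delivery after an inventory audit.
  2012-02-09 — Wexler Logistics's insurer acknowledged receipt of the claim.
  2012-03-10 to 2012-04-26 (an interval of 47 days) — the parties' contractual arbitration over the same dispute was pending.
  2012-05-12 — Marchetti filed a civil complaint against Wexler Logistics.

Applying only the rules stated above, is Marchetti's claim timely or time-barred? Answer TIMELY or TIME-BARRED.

TIMELY

The claim accrued on 2011-12-06 — the later of the 2010-10-24 act and the 2011-12-06 discovery.
6 months from 2011-12-06 is 2012-06-06.
The period was tolled for 47 days by the pending related arbitration (2012-03-10 to 2012-04-26), pushing the deadline to 2012-07-23.
None of the other events listed affects the running of the period under the stated rules.
The 2012-05-12 filing precedes the 2012-07-23 deadline; the claim is timely.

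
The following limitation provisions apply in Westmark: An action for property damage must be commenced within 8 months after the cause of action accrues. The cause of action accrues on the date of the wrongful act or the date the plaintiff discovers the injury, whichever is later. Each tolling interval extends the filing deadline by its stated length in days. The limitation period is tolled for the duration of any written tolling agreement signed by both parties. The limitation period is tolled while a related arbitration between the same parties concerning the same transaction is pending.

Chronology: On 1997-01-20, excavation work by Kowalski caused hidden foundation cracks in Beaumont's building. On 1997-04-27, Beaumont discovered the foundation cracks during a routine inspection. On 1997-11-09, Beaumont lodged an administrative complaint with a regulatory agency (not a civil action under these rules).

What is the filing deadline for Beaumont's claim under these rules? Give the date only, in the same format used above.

1997-12-27

Because discovery on 1997-04-27 post-dates the 1997-01-20 act, accrual under the later-of rule falls on 1997-04-27.
The untolled deadline — 8 months after 1997-04-27 — is 1997-12-27.
None of the other events listed affects the running of the period under the stated rules.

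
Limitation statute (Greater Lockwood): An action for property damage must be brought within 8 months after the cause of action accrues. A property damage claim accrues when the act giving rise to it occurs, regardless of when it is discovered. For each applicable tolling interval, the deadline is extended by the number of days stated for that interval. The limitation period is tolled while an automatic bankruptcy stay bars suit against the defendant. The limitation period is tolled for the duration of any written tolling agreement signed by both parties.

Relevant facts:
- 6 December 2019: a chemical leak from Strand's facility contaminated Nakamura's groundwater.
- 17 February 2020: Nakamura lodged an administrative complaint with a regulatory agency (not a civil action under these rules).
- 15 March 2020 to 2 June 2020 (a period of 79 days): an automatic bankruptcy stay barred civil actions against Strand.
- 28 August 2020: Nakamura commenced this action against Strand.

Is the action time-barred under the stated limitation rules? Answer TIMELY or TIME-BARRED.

The cause of action accrued on 6 December 2019, the date of the act.
Adding the 8 months base period to 6 December 2019 gives a deadline of 6 August 2020, before any tolling.
Because the automatic bankruptcy stay ran from 15 March 2020 to 2 June 2020, the deadline is extended by 79 days to 24 October 2020.
The other events in the timeline have no effect on the limitation period under the stated rules.
Nakamura filed on 28 August 2020, before the 24 October 2020 deadline, so the action is timely.

TIMELY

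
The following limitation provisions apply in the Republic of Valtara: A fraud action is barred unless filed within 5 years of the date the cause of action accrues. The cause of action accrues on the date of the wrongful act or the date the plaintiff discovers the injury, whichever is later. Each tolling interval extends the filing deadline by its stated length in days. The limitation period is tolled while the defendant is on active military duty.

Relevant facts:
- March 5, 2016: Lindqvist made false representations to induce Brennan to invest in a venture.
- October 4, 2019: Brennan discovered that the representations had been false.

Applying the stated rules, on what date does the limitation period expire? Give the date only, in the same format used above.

October 4, 2024

Because discovery on October 4, 2019 post-dates the March 5, 2016 act, accrual under the later-of rule falls on October 4, 2019.
The untolled deadline — 5 years after October 4, 2019 — is October 4, 2024.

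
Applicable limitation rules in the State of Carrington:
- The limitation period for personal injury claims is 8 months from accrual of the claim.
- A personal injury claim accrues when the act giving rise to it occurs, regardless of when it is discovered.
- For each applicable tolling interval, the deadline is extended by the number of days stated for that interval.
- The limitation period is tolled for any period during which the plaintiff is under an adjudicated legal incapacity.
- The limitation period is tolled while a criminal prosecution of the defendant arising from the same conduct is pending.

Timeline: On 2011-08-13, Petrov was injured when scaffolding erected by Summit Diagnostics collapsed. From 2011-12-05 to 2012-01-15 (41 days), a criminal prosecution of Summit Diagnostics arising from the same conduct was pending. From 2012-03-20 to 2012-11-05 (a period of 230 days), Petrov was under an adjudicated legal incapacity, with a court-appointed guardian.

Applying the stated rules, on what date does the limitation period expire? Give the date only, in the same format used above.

The claim accrued on 2011-08-13, the date of the act.
The untolled deadline — 8 months after 2011-08-13 — is 2012-04-13.
The pending criminal prosecution from 2011-12-05 to 2012-01-15 tolled the period for 41 days, extending the deadline to 2012-05-24.
The period was tolled for 230 days by the plaintiff's legal incapacity (2012-03-20 to 2012-11-05), pushing the deadline to 2013-01-09.

2013-01-09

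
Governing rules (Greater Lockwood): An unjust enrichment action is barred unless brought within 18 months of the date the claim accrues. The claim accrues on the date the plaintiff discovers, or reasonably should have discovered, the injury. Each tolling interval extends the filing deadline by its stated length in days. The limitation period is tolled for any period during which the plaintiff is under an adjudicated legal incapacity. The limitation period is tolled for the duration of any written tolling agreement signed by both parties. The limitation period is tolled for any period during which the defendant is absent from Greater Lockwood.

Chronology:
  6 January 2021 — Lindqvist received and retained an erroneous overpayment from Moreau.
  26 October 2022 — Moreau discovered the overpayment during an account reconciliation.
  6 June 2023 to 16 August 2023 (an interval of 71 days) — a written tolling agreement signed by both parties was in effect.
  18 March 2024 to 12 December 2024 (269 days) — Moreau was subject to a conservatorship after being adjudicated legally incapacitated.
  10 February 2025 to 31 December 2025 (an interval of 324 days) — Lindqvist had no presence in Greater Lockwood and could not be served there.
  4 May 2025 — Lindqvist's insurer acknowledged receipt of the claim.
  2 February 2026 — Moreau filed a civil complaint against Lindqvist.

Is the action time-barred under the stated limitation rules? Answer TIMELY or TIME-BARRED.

Under the discovery rule, the claim accrued on 26 October 2022, when Moreau discovered the injury — not on the 6 January 2021 date of the underlying act.
The untolled deadline — 18 months after 26 October 2022 — is 26 April 2024.
The period was tolled for 71 days by the written tolling agreement (6 June 2023 to 16 August 2023), pushing the deadline to 6 July 2024.
Because the plaintiff's legal incapacity ran from 18 March 2024 to 12 December 2024, the deadline is extended by 269 days to 1 April 2025.
The defendant's absence from the jurisdiction from 10 February 2025 to 31 December 2025 tolled the period for 324 days, extending the deadline to 19 February 2026.
The other events in the timeline have no effect on the limitation period under the stated rules.
Filing on 2 February 2026 beat the 19 February 2026 deadline — the action is timely.

TIMELY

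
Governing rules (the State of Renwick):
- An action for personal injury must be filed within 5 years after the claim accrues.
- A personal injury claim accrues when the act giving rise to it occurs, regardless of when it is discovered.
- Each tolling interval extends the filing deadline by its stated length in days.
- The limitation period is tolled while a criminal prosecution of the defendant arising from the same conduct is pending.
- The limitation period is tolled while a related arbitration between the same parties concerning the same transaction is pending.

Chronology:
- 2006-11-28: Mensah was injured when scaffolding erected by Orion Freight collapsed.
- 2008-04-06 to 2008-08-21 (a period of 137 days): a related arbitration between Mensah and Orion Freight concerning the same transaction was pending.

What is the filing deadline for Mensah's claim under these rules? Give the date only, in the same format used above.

2012-04-13

The claim accrued on 2006-11-28, when the wrongful act occurred.
The untolled deadline — 5 years after 2006-11-28 — is 2011-11-28.
Because the pending related arbitration ran from 2008-04-06 to 2008-08-21, the deadline is extended by 137 days to 2012-04-13.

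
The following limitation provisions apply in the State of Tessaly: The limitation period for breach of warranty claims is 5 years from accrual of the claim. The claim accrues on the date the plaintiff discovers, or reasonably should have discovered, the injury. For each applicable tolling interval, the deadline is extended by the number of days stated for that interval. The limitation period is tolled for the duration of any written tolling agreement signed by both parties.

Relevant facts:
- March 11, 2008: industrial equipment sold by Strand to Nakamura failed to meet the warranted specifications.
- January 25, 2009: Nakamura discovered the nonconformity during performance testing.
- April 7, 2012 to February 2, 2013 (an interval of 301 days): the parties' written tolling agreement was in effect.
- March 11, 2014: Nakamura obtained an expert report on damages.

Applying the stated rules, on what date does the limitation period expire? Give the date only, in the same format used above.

November 22, 2014

Under the discovery rule, the claim accrued on January 25, 2009, when Nakamura discovered the injury — not on the March 11, 2008 date of the underlying act.
The untolled deadline — 5 years after January 25, 2009 — is January 25, 2014.
The period was tolled for 301 days by the written tolling agreement (April 7, 2012 to February 2, 2013), pushing the deadline to November 22, 2014.
None of the other events listed affects the running of the period under the stated rules.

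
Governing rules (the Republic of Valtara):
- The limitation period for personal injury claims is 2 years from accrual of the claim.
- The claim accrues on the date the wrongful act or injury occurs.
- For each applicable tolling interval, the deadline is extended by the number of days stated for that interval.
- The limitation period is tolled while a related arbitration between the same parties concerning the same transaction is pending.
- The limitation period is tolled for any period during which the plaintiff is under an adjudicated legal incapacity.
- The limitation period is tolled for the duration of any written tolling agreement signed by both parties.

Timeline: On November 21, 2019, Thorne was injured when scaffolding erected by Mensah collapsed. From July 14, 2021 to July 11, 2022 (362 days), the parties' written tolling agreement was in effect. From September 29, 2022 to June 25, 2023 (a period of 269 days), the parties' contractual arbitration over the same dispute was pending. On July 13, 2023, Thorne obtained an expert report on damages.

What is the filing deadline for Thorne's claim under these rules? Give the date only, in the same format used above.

The claim accrued on November 21, 2019, when the wrongful act occurred.
Adding the 2 years base period to November 21, 2019 gives a deadline of November 21, 2021, before any tolling.
The written tolling agreement from July 14, 2021 to July 11, 2022 tolled the period for 362 days, extending the deadline to November 18, 2022.
Because the pending related arbitration ran from September 29, 2022 to June 25, 2023, the deadline is extended by 269 days to August 14, 2023.
None of the other events listed affects the running of the period under the stated rules.

August 14, 2023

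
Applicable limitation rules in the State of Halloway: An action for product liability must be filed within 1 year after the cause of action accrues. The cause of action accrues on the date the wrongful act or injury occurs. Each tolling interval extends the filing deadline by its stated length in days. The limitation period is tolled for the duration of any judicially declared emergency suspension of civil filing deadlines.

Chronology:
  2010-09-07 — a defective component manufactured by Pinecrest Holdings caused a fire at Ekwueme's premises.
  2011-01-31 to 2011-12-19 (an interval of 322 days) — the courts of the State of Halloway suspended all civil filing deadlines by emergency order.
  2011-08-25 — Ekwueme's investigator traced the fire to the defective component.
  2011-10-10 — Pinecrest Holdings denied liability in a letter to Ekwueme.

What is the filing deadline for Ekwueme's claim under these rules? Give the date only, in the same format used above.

2012-07-25

Accrual is governed by the date of the act, so the period began to run on 2010-09-07; the later discovery on 2011-08-25 is irrelevant under the stated rule.
Adding the 1 year base period to 2010-09-07 gives a deadline of 2011-09-07, before any tolling.
The period was tolled for 322 days by the emergency suspension of filing deadlines (2011-01-31 to 2011-12-19), pushing the deadline to 2012-07-25.
None of the other events listed affects the running of the period under the stated rules.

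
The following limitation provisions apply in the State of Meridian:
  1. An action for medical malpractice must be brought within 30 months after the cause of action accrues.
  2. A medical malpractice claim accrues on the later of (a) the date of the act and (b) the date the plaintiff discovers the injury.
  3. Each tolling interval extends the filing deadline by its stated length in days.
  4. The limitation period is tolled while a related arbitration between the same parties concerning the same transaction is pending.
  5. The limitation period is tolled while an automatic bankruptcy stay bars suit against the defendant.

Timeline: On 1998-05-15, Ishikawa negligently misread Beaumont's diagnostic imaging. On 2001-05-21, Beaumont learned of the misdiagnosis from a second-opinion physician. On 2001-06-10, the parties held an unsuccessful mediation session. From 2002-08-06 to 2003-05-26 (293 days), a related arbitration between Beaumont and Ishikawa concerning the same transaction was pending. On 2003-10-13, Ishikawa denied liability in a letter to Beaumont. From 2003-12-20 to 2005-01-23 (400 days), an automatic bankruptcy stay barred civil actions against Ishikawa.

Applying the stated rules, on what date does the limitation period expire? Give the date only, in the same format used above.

2005-10-14

Because discovery on 2001-05-21 post-dates the 1998-05-15 act, accrual under the later-of rule falls on 2001-05-21.
Adding the 30 months base period to 2001-05-21 gives a deadline of 2003-11-21, before any tolling.
The period was tolled for 293 days by the pending related arbitration (2002-08-06 to 2003-05-26), pushing the deadline to 2004-09-09.
Because the automatic bankruptcy stay ran from 2003-12-20 to 2005-01-23, the deadline is extended by 400 days to 2005-10-14.
None of the other events listed affects the running of the period under the stated rules.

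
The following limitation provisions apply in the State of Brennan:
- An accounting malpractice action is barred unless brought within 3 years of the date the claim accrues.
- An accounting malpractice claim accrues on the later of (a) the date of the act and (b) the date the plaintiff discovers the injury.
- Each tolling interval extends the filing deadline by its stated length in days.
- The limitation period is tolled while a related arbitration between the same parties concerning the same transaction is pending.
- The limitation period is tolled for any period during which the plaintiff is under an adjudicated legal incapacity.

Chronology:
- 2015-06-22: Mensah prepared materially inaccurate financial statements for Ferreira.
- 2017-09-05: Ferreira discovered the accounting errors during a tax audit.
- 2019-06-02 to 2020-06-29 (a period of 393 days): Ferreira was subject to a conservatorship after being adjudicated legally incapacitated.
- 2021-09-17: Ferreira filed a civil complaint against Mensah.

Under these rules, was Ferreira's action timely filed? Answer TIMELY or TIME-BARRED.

TIMELY

Because discovery on 2017-09-05 post-dates the 2015-06-22 act, accrual under the later-of rule falls on 2017-09-05.
3 years from 2017-09-05 is 2020-09-05.
Because the plaintiff's legal incapacity ran from 2019-06-02 to 2020-06-29, the deadline is extended by 393 days to 2021-10-03.
Ferreira filed on 2021-09-17, before the 2021-10-03 deadline, so the action is timely.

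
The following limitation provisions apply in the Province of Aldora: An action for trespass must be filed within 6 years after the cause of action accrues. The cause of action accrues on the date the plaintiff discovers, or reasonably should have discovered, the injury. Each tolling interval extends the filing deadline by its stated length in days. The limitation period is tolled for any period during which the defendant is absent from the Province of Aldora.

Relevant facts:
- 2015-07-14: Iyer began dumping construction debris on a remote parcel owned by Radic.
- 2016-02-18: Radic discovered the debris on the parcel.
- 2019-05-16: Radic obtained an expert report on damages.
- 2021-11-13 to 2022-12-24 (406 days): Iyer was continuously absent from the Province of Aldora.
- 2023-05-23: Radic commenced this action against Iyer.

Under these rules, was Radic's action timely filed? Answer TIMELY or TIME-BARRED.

TIME-BARRED

The claim did not accrue until Radic discovered the injury on 2016-02-18; the 2015-07-14 act date does not start the clock under the stated rule.
Adding the 6 years base period to 2016-02-18 gives a deadline of 2022-02-18, before any tolling.
The period was tolled for 406 days by the defendant's absence from the jurisdiction (2021-11-13 to 2022-12-24), pushing the deadline to 2023-03-31.
The other events in the timeline have no effect on the limitation period under the stated rules.
The 2023-05-23 filing falls after the 2023-03-31 deadline; the claim is time-barred.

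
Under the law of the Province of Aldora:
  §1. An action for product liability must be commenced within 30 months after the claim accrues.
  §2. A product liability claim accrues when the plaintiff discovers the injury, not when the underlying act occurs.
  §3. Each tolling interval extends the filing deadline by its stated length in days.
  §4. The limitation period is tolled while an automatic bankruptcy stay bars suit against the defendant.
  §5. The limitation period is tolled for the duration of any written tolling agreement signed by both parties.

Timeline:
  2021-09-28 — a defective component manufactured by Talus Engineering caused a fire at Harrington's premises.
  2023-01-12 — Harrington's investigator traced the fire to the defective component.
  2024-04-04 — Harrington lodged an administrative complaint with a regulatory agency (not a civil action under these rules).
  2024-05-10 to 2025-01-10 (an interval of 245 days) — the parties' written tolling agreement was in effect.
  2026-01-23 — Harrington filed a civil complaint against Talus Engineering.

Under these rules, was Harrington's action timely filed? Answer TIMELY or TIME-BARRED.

TIMELY

Accrual is tied to discovery, so the period began on 2023-01-12 rather than on 2021-09-28 when the act occurred.
The untolled deadline — 30 months after 2023-01-12 — is 2025-07-12.
The written tolling agreement from 2024-05-10 to 2025-01-10 tolled the period for 245 days, extending the deadline to 2026-03-14.
None of the other events listed affects the running of the period under the stated rules.
Harrington filed on 2026-01-23, before the 2026-03-14 deadline, so the action is timely.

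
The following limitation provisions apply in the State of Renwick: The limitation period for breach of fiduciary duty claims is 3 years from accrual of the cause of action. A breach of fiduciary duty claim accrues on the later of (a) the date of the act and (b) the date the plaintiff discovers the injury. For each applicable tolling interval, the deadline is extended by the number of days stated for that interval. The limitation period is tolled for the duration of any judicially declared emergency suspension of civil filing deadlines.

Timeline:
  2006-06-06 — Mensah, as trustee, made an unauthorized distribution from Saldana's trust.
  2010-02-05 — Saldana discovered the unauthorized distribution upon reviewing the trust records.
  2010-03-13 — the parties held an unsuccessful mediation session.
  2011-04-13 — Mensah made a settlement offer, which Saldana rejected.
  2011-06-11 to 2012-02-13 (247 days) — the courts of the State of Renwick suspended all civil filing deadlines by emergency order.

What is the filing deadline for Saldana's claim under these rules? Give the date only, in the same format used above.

The claim accrued on 2010-02-05 — the later of the 2006-06-06 act and the 2010-02-05 discovery.
3 years from 2010-02-05 is 2013-02-05.
The period was tolled for 247 days by the emergency suspension of filing deadlines (2011-06-11 to 2012-02-13), pushing the deadline to 2013-10-10.
None of the other events listed affects the running of the period under the stated rules.

2013-10-10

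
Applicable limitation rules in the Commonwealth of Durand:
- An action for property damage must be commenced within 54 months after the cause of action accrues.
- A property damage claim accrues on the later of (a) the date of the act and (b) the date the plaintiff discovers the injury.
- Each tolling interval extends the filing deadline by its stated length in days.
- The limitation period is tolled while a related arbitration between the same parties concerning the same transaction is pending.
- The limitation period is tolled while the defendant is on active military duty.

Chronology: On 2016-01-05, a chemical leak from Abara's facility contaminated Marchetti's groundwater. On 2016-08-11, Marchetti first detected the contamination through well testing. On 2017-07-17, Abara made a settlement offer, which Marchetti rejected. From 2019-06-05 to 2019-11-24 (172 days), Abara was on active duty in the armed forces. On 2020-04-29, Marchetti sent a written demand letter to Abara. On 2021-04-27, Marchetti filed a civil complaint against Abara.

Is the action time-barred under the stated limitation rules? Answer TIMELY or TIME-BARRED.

TIMELY

Taking the later of the act (2016-01-05) and discovery (2016-08-11), the claim accrued on 2016-08-11.
Adding the 54 months base period to 2016-08-11 gives a deadline of 2021-02-11, before any tolling.
The defendant's active military service from 2019-06-05 to 2019-11-24 tolled the period for 172 days, extending the deadline to 2021-08-02.
Nothing else in the chronology tolls or restarts the period.
The 2021-04-27 filing precedes the 2021-08-02 deadline; the claim is timely.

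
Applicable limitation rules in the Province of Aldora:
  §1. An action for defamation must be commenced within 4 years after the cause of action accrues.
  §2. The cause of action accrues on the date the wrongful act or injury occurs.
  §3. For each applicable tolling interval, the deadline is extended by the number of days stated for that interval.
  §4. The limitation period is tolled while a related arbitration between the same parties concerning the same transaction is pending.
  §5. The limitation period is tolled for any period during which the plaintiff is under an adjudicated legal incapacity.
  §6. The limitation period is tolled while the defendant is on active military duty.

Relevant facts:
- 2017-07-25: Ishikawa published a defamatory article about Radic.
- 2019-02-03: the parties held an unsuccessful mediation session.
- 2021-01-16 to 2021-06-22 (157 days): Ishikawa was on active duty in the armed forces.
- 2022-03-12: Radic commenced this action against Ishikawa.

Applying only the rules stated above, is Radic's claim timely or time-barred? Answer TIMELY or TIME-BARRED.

The claim accrued on 2017-07-25, when the wrongful act occurred.
Adding the 4 years base period to 2017-07-25 gives a deadline of 2021-07-25, before any tolling.
Because the defendant's active military service ran from 2021-01-16 to 2021-06-22, the deadline is extended by 157 days to 2021-12-29.
None of the other events listed affects the running of the period under the stated rules.
Radic filed on 2022-03-12, after the 2021-12-29 deadline, so the action is time-barred.

TIME-BARRED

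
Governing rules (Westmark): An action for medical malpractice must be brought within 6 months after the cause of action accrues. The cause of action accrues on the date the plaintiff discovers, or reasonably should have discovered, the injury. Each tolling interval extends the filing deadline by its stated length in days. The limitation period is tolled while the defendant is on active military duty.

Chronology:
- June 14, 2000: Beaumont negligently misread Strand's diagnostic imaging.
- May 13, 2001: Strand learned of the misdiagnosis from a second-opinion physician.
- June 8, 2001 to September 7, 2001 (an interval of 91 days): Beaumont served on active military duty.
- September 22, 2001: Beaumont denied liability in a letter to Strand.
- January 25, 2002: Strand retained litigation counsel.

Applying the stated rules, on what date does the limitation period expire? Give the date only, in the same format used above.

Accrual is tied to discovery, so the period began on May 13, 2001 rather than on June 14, 2000 when the act occurred.
Adding the 6 months base period to May 13, 2001 gives a deadline of November 13, 2001, before any tolling.
Because the defendant's active military service ran from June 8, 2001 to September 7, 2001, the deadline is extended by 91 days to February 12, 2002.
None of the other events listed affects the running of the period under the stated rules.

February 12, 2002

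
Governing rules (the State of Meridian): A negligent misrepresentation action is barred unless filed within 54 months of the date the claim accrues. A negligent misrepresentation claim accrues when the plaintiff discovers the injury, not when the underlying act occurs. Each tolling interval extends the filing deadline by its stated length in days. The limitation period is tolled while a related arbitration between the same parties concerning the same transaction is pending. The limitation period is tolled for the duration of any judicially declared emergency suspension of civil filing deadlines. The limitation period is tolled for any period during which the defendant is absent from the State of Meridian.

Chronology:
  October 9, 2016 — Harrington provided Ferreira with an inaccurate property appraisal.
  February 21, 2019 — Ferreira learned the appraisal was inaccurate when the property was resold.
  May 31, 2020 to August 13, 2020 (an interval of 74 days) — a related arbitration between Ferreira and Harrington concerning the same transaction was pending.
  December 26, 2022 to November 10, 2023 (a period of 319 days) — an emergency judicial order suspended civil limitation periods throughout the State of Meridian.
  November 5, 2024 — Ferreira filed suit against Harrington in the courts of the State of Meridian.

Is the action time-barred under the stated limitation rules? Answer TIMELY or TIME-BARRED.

TIME-BARRED

Accrual is tied to discovery, so the period began on February 21, 2019 rather than on October 9, 2016 when the act occurred.
Adding the 54 months base period to February 21, 2019 gives a deadline of August 21, 2023, before any tolling.
The period was tolled for 74 days by the pending related arbitration (May 31, 2020 to August 13, 2020), pushing the deadline to November 3, 2023.
The period was tolled for 319 days by the emergency suspension of filing deadlines (December 26, 2022 to November 10, 2023), pushing the deadline to September 17, 2024.
Filing on November 5, 2024 missed the September 17, 2024 deadline — the action is time-barred.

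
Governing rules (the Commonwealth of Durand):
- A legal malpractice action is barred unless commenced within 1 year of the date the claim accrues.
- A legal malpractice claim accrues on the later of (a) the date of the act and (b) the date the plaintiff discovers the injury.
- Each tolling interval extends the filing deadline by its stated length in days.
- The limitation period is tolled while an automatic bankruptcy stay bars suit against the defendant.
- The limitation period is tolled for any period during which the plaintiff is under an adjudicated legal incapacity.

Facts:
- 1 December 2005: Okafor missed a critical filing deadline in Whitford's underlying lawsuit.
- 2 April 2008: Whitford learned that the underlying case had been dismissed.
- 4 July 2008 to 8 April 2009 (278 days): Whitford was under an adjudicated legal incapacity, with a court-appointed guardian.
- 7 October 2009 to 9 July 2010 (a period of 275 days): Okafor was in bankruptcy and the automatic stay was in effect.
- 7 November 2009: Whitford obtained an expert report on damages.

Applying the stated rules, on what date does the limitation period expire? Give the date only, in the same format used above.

7 October 2010

Taking the later of the act (1 December 2005) and discovery (2 April 2008), the claim accrued on 2 April 2008.
1 year from 2 April 2008 is 2 April 2009.
The period was tolled for 278 days by the plaintiff's legal incapacity (4 July 2008 to 8 April 2009), pushing the deadline to 5 January 2010.
Because the automatic bankruptcy stay ran from 7 October 2009 to 9 July 2010, the deadline is extended by 275 days to 7 October 2010.
None of the other events listed affects the running of the period under the stated rules.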